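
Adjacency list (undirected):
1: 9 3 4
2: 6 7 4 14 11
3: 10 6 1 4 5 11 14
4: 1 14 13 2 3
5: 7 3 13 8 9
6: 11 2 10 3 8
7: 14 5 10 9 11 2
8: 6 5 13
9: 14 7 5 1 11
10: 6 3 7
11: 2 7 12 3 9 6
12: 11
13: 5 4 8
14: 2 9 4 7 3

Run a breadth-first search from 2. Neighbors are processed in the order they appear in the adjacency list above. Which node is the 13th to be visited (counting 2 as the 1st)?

13

Visit 2; enqueue 6, 7, 4, 14, 11 → queue [6, 7, 4, 14, 11]
Visit 6; enqueue 10, 3, 8 → queue [7, 4, 14, 11, 10, 3, 8]
Visit 7; enqueue 5, 9 → queue [4, 14, 11, 10, 3, 8, 5, 9]
Visit 4; enqueue 1, 13 → queue [14, 11, 10, 3, 8, 5, 9, 1, 13]
Visit 14 → queue [11, 10, 3, 8, 5, 9, 1, 13]
Visit 11; enqueue 12 → queue [10, 3, 8, 5, 9, 1, 13, 12]
Visit 10 → queue [3, 8, 5, 9, 1, 13, 12]
Visit 3 → queue [8, 5, 9, 1, 13, 12]
Visit 8 → queue [5, 9, 1, 13, 12]
Visit 5 → queue [9, 1, 13, 12]
Visit 9 → queue [1, 13, 12]
Visit 1 → queue [13, 12]
Visit 13 → queue [12]
Visit 12 → queue []

Visit order: 2, 6, 7, 4, 14, 11, 10, 3, 8, 5, 9, 1, 13, 12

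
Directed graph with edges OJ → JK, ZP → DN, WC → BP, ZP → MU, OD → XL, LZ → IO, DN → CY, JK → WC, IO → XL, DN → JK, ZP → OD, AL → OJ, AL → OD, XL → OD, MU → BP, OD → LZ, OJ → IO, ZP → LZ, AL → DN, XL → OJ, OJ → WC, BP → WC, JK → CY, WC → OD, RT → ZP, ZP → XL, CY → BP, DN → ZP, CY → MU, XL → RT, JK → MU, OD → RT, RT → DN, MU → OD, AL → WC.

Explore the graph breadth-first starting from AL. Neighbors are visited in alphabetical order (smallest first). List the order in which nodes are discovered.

Visit AL; enqueue DN, OD, OJ, WC → queue [DN, OD, OJ, WC]
Visit DN; enqueue CY, JK, ZP → queue [OD, OJ, WC, CY, JK, ZP]
Visit OD; enqueue LZ, RT, XL → queue [OJ, WC, CY, JK, ZP, LZ, RT, XL]
Visit OJ; enqueue IO → queue [WC, CY, JK, ZP, LZ, RT, XL, IO]
Visit WC; enqueue BP → queue [CY, JK, ZP, LZ, RT, XL, IO, BP]
Visit CY; enqueue MU → queue [JK, ZP, LZ, RT, XL, IO, BP, MU]
Visit JK → queue [ZP, LZ, RT, XL, IO, BP, MU]
Visit ZP → queue [LZ, RT, XL, IO, BP, MU]
Visit LZ → queue [RT, XL, IO, BP, MU]
Visit RT → queue [XL, IO, BP, MU]
Visit XL → queue [IO, BP, MU]
Visit IO → queue [BP, MU]
Visit BP → queue [MU]
Visit MU → queue []

AL -> DN -> OD -> OJ -> WC -> CY -> JK -> ZP -> LZ -> RT -> XL -> IO -> BP -> MU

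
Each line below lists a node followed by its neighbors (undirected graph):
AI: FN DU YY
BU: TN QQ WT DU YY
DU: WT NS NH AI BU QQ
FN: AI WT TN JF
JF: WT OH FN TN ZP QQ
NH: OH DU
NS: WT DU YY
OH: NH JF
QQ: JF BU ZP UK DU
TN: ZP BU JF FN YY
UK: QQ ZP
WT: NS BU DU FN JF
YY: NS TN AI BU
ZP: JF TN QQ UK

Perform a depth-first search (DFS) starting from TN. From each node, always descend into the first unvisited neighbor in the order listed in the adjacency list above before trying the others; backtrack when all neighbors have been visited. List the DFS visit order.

Visit TN
TN → ZP
ZP → JF
JF → WT
WT → NS
NS → DU
DU → NH
NH → OH
DU → AI
AI → FN
AI → YY
YY → BU
BU → QQ
QQ → UK

TN, ZP, JF, WT, NS, DU, NH, OH, AI, FN, YY, BU, QQ, UK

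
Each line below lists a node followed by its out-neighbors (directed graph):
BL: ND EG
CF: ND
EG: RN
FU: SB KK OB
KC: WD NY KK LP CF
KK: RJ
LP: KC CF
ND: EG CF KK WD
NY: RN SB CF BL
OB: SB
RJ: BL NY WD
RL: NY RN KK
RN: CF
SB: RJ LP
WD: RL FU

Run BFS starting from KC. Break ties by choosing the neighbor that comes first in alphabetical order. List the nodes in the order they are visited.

KC -> CF -> KK -> LP -> NY -> WD -> ND -> RJ -> BL -> RN -> SB -> FU -> RL -> EG -> OB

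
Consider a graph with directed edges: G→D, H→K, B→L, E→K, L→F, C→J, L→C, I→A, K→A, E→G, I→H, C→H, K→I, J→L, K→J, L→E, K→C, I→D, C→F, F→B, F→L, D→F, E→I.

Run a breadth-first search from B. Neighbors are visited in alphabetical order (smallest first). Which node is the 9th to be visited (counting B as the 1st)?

I

Visit B; enqueue L → queue [L]
Visit L; enqueue C, E, F → queue [C, E, F]
Visit C; enqueue H, J → queue [E, F, H, J]
Visit E; enqueue G, I, K → queue [F, H, J, G, I, K]
Visit F → queue [H, J, G, I, K]
Visit H → queue [J, G, I, K]
Visit J → queue [G, I, K]
Visit G; enqueue D → queue [I, K, D]
Visit I; enqueue A → queue [K, D, A]
Visit K → queue [D, A]
Visit D → queue [A]
Visit A → queue []

Visit order: B, L, C, E, F, H, J, G, I, K, D, A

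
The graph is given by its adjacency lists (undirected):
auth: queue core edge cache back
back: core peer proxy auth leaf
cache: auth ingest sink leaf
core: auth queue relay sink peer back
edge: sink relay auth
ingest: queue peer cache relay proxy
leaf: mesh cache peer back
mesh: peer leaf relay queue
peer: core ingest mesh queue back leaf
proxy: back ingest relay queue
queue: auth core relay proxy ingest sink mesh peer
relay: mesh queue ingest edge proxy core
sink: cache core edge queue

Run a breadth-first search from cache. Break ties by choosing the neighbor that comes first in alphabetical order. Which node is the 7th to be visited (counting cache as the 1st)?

core

Visit cache; enqueue auth, ingest, leaf, sink → queue [auth, ingest, leaf, sink]
Visit auth; enqueue back, core, edge, queue → queue [ingest, leaf, sink, back, core, edge, queue]
Visit ingest; enqueue peer, proxy, relay → queue [leaf, sink, back, core, edge, queue, peer, proxy, relay]
Visit leaf; enqueue mesh → queue [sink, back, core, edge, queue, peer, proxy, relay, mesh]
Visit sink → queue [back, core, edge, queue, peer, proxy, relay, mesh]
Visit back → queue [core, edge, queue, peer, proxy, relay, mesh]
Visit core → queue [edge, queue, peer, proxy, relay, mesh]
Visit edge → queue [queue, peer, proxy, relay, mesh]
Visit queue → queue [peer, proxy, relay, mesh]
Visit peer → queue [proxy, relay, mesh]
Visit proxy → queue [relay, mesh]
Visit relay → queue [mesh]
Visit mesh → queue []

Visit order: cache, auth, ingest, leaf, sink, back, core, edge, queue, peer, proxy, relay, mesh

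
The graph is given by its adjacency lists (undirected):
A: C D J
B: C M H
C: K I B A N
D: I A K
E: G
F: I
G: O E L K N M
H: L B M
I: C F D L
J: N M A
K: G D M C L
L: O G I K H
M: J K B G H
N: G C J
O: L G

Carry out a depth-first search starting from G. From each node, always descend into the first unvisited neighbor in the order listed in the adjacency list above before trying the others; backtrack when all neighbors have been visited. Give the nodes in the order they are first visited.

Visit G
G → O
O → L
L → I
I → C
C → K
K → D
D → A
A → J
J → N
J → M
M → B
B → H
I → F
G → E

G, O, L, I, C, K, D, A, J, N, M, B, H, F, E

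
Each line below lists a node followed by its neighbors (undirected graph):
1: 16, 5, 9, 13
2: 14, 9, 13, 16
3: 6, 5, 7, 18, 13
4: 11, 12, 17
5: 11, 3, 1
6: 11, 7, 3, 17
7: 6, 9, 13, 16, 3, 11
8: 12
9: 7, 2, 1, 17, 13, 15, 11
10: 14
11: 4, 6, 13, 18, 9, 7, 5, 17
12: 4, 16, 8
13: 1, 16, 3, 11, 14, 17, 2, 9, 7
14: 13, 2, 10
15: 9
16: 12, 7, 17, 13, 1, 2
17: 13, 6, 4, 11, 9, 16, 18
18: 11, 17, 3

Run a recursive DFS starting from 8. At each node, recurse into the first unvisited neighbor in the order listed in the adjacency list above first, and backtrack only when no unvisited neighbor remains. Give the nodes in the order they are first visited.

8 → 12 → 4 → 11 → 6 → 7 → 9 → 2 → 14 → 13 → 1 → 16 → 17 → 18 → 3 → 5 → 10 → 15

Visit 8
8 → 12
12 → 4
4 → 11
11 → 6
6 → 7
7 → 9
9 → 2
2 → 14
14 → 13
13 → 1
1 → 16
16 → 17
17 → 18
18 → 3
3 → 5
14 → 10
9 → 15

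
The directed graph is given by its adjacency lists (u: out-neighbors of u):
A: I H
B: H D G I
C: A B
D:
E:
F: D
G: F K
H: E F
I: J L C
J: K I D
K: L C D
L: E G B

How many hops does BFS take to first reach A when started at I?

2

Level 0: I
Level 1: C, J, L
Level 2: A, B, D, E, G, K
Level 3: F, H
A first appears at level 2.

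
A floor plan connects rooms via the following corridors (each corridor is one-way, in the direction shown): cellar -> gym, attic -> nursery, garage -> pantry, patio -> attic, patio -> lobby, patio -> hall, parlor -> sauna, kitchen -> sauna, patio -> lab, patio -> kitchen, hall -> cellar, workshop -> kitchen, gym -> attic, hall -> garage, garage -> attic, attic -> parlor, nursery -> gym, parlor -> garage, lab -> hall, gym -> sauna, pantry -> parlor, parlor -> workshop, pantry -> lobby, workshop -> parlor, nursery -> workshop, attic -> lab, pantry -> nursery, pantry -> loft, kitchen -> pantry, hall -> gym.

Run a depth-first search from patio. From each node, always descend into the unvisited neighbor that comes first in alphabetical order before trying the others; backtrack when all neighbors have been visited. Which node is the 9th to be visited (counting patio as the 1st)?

Visit patio
patio → attic
attic → lab
lab → hall
hall → cellar
cellar → gym
gym → sauna
hall → garage
garage → pantry
pantry → lobby
pantry → loft
pantry → nursery
nursery → workshop
workshop → kitchen
workshop → parlor

Visit order: patio, attic, lab, hall, cellar, gym, sauna, garage, pantry, lobby, loft, nursery, workshop, kitchen, parlor

pantry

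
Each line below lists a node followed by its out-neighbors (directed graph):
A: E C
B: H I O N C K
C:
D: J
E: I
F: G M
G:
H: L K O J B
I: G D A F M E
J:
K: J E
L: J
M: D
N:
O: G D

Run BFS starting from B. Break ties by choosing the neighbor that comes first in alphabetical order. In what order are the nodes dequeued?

B -> C -> H -> I -> K -> N -> O -> J -> L -> A -> D -> E -> F -> G -> M

Visit B; enqueue C, H, I, K, N, O → queue [C, H, I, K, N, O]
Visit C → queue [H, I, K, N, O]
Visit H; enqueue J, L → queue [I, K, N, O, J, L]
Visit I; enqueue A, D, E, F, G, M → queue [K, N, O, J, L, A, D, E, F, G, M]
Visit K → queue [N, O, J, L, A, D, E, F, G, M]
Visit N → queue [O, J, L, A, D, E, F, G, M]
Visit O → queue [J, L, A, D, E, F, G, M]
Visit J → queue [L, A, D, E, F, G, M]
Visit L → queue [A, D, E, F, G, M]
Visit A → queue [D, E, F, G, M]
Visit D → queue [E, F, G, M]
Visit E → queue [F, G, M]
Visit F → queue [G, M]
Visit G → queue [M]
Visit M → queue []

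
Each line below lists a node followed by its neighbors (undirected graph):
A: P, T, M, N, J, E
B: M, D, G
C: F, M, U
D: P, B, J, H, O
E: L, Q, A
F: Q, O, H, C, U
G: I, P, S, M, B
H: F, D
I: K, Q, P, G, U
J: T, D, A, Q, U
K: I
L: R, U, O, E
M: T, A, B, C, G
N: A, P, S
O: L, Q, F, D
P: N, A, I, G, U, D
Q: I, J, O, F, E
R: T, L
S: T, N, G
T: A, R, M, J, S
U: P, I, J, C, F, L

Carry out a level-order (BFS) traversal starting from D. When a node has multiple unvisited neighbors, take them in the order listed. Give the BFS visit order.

Visit D; enqueue P, B, J, H, O → queue [P, B, J, H, O]
Visit P; enqueue N, A, I, G, U → queue [B, J, H, O, N, A, I, G, U]
Visit B; enqueue M → queue [J, H, O, N, A, I, G, U, M]
Visit J; enqueue T, Q → queue [H, O, N, A, I, G, U, M, T, Q]
Visit H; enqueue F → queue [O, N, A, I, G, U, M, T, Q, F]
Visit O; enqueue L → queue [N, A, I, G, U, M, T, Q, F, L]
Visit N; enqueue S → queue [A, I, G, U, M, T, Q, F, L, S]
Visit A; enqueue E → queue [I, G, U, M, T, Q, F, L, S, E]
Visit I; enqueue K → queue [G, U, M, T, Q, F, L, S, E, K]
Visit G → queue [U, M, T, Q, F, L, S, E, K]
Visit U; enqueue C → queue [M, T, Q, F, L, S, E, K, C]
Visit M → queue [T, Q, F, L, S, E, K, C]
Visit T; enqueue R → queue [Q, F, L, S, E, K, C, R]
Visit Q → queue [F, L, S, E, K, C, R]
Visit F → queue [L, S, E, K, C, R]
Visit L → queue [S, E, K, C, R]
Visit S → queue [E, K, C, R]
Visit E → queue [K, C, R]
Visit K → queue [C, R]
Visit C → queue [R]
Visit R → queue []

D P B J H O N A I G U M T Q F L S E K C R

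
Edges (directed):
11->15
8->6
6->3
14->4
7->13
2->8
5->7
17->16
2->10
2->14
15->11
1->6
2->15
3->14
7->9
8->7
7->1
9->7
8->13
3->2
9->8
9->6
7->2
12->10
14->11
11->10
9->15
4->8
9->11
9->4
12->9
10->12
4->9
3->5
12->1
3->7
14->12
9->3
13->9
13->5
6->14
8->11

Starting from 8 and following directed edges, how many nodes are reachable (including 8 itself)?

15

BFS from 8 visits: 8, 13, 11, 7, 6, 9, 5, 15, 10, 2, 1, 14, 3, 4, 12
Reachable nodes: 15 of 17 total.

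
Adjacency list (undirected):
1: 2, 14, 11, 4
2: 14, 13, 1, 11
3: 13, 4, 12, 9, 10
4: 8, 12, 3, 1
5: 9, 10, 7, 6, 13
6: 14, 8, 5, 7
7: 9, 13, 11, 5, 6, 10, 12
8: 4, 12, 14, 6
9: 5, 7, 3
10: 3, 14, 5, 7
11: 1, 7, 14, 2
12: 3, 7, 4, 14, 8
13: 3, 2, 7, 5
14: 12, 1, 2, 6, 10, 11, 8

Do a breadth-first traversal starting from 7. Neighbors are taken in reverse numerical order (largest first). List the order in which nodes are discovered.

7 -> 13 -> 12 -> 11 -> 10 -> 9 -> 6 -> 5 -> 3 -> 2 -> 14 -> 8 -> 4 -> 1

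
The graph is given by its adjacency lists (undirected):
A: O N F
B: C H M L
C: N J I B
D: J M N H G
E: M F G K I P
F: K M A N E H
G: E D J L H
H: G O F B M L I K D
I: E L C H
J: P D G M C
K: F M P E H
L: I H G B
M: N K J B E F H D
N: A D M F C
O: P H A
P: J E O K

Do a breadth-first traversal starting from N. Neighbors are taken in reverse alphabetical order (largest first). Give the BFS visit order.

N → M → F → D → C → A → K → J → H → E → B → G → I → O → P → L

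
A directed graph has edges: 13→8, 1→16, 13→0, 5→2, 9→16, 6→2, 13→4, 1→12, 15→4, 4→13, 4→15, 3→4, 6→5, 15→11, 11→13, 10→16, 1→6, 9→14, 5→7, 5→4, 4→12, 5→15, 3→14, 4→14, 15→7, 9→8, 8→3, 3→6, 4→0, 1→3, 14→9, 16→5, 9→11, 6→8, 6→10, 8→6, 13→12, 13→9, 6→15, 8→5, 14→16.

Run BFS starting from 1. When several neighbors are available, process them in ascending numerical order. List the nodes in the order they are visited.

1 -> 3 -> 6 -> 12 -> 16 -> 4 -> 14 -> 2 -> 5 -> 8 -> 10 -> 15 -> 0 -> 13 -> 9 -> 7 -> 11

Visit 1; enqueue 3, 6, 12, 16 → queue [3, 6, 12, 16]
Visit 3; enqueue 4, 14 → queue [6, 12, 16, 4, 14]
Visit 6; enqueue 2, 5, 8, 10, 15 → queue [12, 16, 4, 14, 2, 5, 8, 10, 15]
Visit 12 → queue [16, 4, 14, 2, 5, 8, 10, 15]
Visit 16 → queue [4, 14, 2, 5, 8, 10, 15]
Visit 4; enqueue 0, 13 → queue [14, 2, 5, 8, 10, 15, 0, 13]
Visit 14; enqueue 9 → queue [2, 5, 8, 10, 15, 0, 13, 9]
Visit 2 → queue [5, 8, 10, 15, 0, 13, 9]
Visit 5; enqueue 7 → queue [8, 10, 15, 0, 13, 9, 7]
Visit 8 → queue [10, 15, 0, 13, 9, 7]
Visit 10 → queue [15, 0, 13, 9, 7]
Visit 15; enqueue 11 → queue [0, 13, 9, 7, 11]
Visit 0 → queue [13, 9, 7, 11]
Visit 13 → queue [9, 7, 11]
Visit 9 → queue [7, 11]
Visit 7 → queue [11]
Visit 11 → queue []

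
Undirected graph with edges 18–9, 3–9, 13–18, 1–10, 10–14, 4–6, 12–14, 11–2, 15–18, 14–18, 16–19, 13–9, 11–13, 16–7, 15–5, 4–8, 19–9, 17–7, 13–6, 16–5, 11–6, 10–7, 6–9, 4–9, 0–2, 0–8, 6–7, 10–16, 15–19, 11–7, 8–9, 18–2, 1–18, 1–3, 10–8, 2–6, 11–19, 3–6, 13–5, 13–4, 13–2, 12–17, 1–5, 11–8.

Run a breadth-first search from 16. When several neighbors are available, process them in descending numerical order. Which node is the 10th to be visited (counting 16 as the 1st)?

Visit 16; enqueue 19, 10, 7, 5 → queue [19, 10, 7, 5]
Visit 19; enqueue 15, 11, 9 → queue [10, 7, 5, 15, 11, 9]
Visit 10; enqueue 14, 8, 1 → queue [7, 5, 15, 11, 9, 14, 8, 1]
Visit 7; enqueue 17, 6 → queue [5, 15, 11, 9, 14, 8, 1, 17, 6]
Visit 5; enqueue 13 → queue [15, 11, 9, 14, 8, 1, 17, 6, 13]
Visit 15; enqueue 18 → queue [11, 9, 14, 8, 1, 17, 6, 13, 18]
Visit 11; enqueue 2 → queue [9, 14, 8, 1, 17, 6, 13, 18, 2]
Visit 9; enqueue 4, 3 → queue [14, 8, 1, 17, 6, 13, 18, 2, 4, 3]
Visit 14; enqueue 12 → queue [8, 1, 17, 6, 13, 18, 2, 4, 3, 12]
Visit 8; enqueue 0 → queue [1, 17, 6, 13, 18, 2, 4, 3, 12, 0]
Visit 1 → queue [17, 6, 13, 18, 2, 4, 3, 12, 0]
Visit 17 → queue [6, 13, 18, 2, 4, 3, 12, 0]
Visit 6 → queue [13, 18, 2, 4, 3, 12, 0]
Visit 13 → queue [18, 2, 4, 3, 12, 0]
Visit 18 → queue [2, 4, 3, 12, 0]
Visit 2 → queue [4, 3, 12, 0]
Visit 4 → queue [3, 12, 0]
Visit 3 → queue [12, 0]
Visit 12 → queue [0]
Visit 0 → queue []

Visit order: 16, 19, 10, 7, 5, 15, 11, 9, 14, 8, 1, 17, 6, 13, 18, 2, 4, 3, 12, 0

8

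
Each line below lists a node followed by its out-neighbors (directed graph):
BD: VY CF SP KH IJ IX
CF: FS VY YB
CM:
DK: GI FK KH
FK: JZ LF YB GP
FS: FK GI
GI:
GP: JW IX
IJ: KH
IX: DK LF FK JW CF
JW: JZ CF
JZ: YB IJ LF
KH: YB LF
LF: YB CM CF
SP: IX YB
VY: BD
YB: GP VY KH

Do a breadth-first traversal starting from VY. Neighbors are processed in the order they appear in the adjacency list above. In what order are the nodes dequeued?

Visit VY; enqueue BD → queue [BD]
Visit BD; enqueue CF, SP, KH, IJ, IX → queue [CF, SP, KH, IJ, IX]
Visit CF; enqueue FS, YB → queue [SP, KH, IJ, IX, FS, YB]
Visit SP → queue [KH, IJ, IX, FS, YB]
Visit KH; enqueue LF → queue [IJ, IX, FS, YB, LF]
Visit IJ → queue [IX, FS, YB, LF]
Visit IX; enqueue DK, FK, JW → queue [FS, YB, LF, DK, FK, JW]
Visit FS; enqueue GI → queue [YB, LF, DK, FK, JW, GI]
Visit YB; enqueue GP → queue [LF, DK, FK, JW, GI, GP]
Visit LF; enqueue CM → queue [DK, FK, JW, GI, GP, CM]
Visit DK → queue [FK, JW, GI, GP, CM]
Visit FK; enqueue JZ → queue [JW, GI, GP, CM, JZ]
Visit JW → queue [GI, GP, CM, JZ]
Visit GI → queue [GP, CM, JZ]
Visit GP → queue [CM, JZ]
Visit CM → queue [JZ]
Visit JZ → queue []

VY BD CF SP KH IJ IX FS YB LF DK FK JW GI GP CM JZ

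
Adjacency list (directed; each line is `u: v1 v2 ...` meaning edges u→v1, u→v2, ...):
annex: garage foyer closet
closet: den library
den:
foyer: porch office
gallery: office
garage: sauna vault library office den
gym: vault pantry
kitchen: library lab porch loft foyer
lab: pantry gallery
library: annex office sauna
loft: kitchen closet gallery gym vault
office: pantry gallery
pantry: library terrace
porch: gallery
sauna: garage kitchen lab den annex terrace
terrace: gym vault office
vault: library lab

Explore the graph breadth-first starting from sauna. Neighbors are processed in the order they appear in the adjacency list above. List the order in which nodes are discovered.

sauna garage kitchen lab den annex terrace vault library office porch loft foyer pantry gallery closet gym

Visit sauna; enqueue garage, kitchen, lab, den, annex, terrace → queue [garage, kitchen, lab, den, annex, terrace]
Visit garage; enqueue vault, library, office → queue [kitchen, lab, den, annex, terrace, vault, library, office]
Visit kitchen; enqueue porch, loft, foyer → queue [lab, den, annex, terrace, vault, library, office, porch, loft, foyer]
Visit lab; enqueue pantry, gallery → queue [den, annex, terrace, vault, library, office, porch, loft, foyer, pantry, gallery]
Visit den → queue [annex, terrace, vault, library, office, porch, loft, foyer, pantry, gallery]
Visit annex; enqueue closet → queue [terrace, vault, library, office, porch, loft, foyer, pantry, gallery, closet]
Visit terrace; enqueue gym → queue [vault, library, office, porch, loft, foyer, pantry, gallery, closet, gym]
Visit vault → queue [library, office, porch, loft, foyer, pantry, gallery, closet, gym]
Visit library → queue [office, porch, loft, foyer, pantry, gallery, closet, gym]
Visit office → queue [porch, loft, foyer, pantry, gallery, closet, gym]
Visit porch → queue [loft, foyer, pantry, gallery, closet, gym]
Visit loft → queue [foyer, pantry, gallery, closet, gym]
Visit foyer → queue [pantry, gallery, closet, gym]
Visit pantry → queue [gallery, closet, gym]
Visit gallery → queue [closet, gym]
Visit closet → queue [gym]
Visit gym → queue []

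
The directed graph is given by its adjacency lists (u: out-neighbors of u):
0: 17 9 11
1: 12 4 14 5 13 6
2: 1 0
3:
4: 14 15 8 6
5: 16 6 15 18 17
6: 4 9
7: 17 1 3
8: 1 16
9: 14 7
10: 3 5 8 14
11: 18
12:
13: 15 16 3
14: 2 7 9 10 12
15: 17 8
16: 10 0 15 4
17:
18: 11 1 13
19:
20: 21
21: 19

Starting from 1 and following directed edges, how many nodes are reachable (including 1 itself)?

19

BFS from 1 visits: 1, 4, 5, 6, 12, 13, 14, 8, 15, 16, 17, 18, 9, 3, 2, 7, 10, 0, 11
Reachable nodes: 19 of 22 total.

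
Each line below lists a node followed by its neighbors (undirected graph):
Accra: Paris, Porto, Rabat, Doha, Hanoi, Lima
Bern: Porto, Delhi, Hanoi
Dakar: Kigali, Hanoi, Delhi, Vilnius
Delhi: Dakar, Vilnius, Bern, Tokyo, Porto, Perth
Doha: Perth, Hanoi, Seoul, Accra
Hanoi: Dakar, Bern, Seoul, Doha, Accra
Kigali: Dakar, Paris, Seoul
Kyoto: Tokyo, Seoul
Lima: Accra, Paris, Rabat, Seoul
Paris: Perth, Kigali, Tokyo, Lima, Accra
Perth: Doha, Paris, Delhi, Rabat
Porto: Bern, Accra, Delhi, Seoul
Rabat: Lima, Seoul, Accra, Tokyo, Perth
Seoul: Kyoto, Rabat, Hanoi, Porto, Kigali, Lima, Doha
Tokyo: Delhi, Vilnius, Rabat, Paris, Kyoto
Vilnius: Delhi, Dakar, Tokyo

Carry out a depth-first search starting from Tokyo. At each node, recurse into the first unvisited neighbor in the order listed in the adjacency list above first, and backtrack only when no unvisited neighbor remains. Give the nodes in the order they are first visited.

Tokyo -> Delhi -> Dakar -> Kigali -> Paris -> Perth -> Doha -> Hanoi -> Bern -> Porto -> Accra -> Rabat -> Lima -> Seoul -> Kyoto -> Vilnius

Visit Tokyo
Tokyo → Delhi
Delhi → Dakar
Dakar → Kigali
Kigali → Paris
Paris → Perth
Perth → Doha
Doha → Hanoi
Hanoi → Bern
Bern → Porto
Porto → Accra
Accra → Rabat
Rabat → Lima
Lima → Seoul
Seoul → Kyoto
Dakar → Vilnius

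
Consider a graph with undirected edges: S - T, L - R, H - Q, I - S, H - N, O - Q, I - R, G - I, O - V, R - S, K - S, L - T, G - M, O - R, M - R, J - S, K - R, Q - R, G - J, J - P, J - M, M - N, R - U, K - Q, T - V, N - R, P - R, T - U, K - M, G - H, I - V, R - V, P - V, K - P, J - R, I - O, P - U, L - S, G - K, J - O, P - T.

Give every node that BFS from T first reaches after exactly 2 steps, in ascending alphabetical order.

Level 0: T
Level 1: L, P, S, U, V
Level 2: I, J, K, O, R
Level 3: G, M, N, Q
Level 4: H

I, J, K, O, R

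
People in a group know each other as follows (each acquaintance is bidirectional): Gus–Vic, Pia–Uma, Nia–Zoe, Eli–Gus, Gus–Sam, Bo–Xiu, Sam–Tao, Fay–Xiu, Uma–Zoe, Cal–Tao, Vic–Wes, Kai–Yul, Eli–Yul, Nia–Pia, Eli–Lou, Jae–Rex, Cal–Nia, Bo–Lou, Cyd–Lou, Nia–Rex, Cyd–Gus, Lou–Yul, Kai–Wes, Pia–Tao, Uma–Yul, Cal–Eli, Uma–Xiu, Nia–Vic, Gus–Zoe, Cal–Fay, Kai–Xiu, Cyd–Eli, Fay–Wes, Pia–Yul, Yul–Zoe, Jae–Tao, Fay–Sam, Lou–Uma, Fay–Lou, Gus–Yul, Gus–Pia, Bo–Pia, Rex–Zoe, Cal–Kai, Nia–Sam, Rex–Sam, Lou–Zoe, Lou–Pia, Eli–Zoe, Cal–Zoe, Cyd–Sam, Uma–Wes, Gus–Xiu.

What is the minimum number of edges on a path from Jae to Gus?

Level 0: Jae
Level 1: Rex, Tao
Level 2: Cal, Nia, Pia, Sam, Zoe
Level 3: Bo, Cyd, Eli, Fay, Gus, Kai, Lou, Uma, Vic, Yul
Level 4: Wes, Xiu
Gus first appears at level 3.

3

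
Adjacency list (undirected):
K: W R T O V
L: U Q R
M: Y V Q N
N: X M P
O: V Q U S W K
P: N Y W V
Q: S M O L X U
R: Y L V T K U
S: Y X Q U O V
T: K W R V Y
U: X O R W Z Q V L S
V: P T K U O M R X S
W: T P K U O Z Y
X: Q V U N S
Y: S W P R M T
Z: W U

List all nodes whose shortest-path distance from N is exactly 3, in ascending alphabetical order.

K, L, O, R, T, Z

Level 0: N
Level 1: M, P, X
Level 2: Q, S, U, V, W, Y
Level 3: K, L, O, R, T, Z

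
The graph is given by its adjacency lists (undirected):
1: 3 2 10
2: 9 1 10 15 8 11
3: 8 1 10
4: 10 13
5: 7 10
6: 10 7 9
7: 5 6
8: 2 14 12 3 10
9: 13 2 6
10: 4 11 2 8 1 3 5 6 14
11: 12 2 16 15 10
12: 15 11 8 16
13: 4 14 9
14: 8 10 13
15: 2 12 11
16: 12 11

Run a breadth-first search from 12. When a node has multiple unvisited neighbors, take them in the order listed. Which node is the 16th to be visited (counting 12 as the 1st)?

Visit 12; enqueue 15, 11, 8, 16 → queue [15, 11, 8, 16]
Visit 15; enqueue 2 → queue [11, 8, 16, 2]
Visit 11; enqueue 10 → queue [8, 16, 2, 10]
Visit 8; enqueue 14, 3 → queue [16, 2, 10, 14, 3]
Visit 16 → queue [2, 10, 14, 3]
Visit 2; enqueue 9, 1 → queue [10, 14, 3, 9, 1]
Visit 10; enqueue 4, 5, 6 → queue [14, 3, 9, 1, 4, 5, 6]
Visit 14; enqueue 13 → queue [3, 9, 1, 4, 5, 6, 13]
Visit 3 → queue [9, 1, 4, 5, 6, 13]
Visit 9 → queue [1, 4, 5, 6, 13]
Visit 1 → queue [4, 5, 6, 13]
Visit 4 → queue [5, 6, 13]
Visit 5; enqueue 7 → queue [6, 13, 7]
Visit 6 → queue [13, 7]
Visit 13 → queue [7]
Visit 7 → queue []

Visit order: 12, 15, 11, 8, 16, 2, 10, 14, 3, 9, 1, 4, 5, 6, 13, 7

7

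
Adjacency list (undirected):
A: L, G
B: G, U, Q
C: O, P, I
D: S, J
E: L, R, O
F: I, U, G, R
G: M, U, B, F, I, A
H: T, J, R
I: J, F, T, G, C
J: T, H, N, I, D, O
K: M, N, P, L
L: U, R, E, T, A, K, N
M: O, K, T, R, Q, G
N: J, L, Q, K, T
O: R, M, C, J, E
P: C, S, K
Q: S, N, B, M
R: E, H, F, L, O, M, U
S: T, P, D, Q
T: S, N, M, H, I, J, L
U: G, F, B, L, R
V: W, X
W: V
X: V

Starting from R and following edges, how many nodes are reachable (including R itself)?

21

BFS from R visits: R, E, F, H, L, M, O, U, G, I, J, T, A, K, N, Q, C, B, D, S, P
Reachable nodes: 21 of 24 total.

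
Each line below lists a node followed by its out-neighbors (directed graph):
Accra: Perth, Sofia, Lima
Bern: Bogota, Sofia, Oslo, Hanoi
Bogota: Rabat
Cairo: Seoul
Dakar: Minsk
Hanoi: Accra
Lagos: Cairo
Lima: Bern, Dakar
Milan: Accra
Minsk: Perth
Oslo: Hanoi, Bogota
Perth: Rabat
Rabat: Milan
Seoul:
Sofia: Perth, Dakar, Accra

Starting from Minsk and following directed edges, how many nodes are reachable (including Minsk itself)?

12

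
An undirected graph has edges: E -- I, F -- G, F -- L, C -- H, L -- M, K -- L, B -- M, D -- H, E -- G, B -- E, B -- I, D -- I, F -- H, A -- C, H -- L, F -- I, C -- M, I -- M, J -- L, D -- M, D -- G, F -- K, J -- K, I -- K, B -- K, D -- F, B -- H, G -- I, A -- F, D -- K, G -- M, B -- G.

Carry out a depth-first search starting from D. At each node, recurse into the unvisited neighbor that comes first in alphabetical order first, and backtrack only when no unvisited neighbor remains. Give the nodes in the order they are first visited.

D, F, A, C, H, B, E, G, I, K, J, L, M

Visit D
D → F
F → A
A → C
C → H
H → B
B → E
E → G
G → I
I → K
K → J
J → L
L → M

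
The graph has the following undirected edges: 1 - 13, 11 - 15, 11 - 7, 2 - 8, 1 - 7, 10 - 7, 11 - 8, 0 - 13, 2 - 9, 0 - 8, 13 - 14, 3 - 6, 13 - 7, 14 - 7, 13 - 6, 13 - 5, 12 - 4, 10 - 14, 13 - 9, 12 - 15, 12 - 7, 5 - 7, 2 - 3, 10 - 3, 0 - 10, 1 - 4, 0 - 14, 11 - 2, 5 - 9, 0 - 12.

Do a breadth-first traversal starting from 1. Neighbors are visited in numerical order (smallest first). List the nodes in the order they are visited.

Visit 1; enqueue 4, 7, 13 → queue [4, 7, 13]
Visit 4; enqueue 12 → queue [7, 13, 12]
Visit 7; enqueue 5, 10, 11, 14 → queue [13, 12, 5, 10, 11, 14]
Visit 13; enqueue 0, 6, 9 → queue [12, 5, 10, 11, 14, 0, 6, 9]
Visit 12; enqueue 15 → queue [5, 10, 11, 14, 0, 6, 9, 15]
Visit 5 → queue [10, 11, 14, 0, 6, 9, 15]
Visit 10; enqueue 3 → queue [11, 14, 0, 6, 9, 15, 3]
Visit 11; enqueue 2, 8 → queue [14, 0, 6, 9, 15, 3, 2, 8]
Visit 14 → queue [0, 6, 9, 15, 3, 2, 8]
Visit 0 → queue [6, 9, 15, 3, 2, 8]
Visit 6 → queue [9, 15, 3, 2, 8]
Visit 9 → queue [15, 3, 2, 8]
Visit 15 → queue [3, 2, 8]
Visit 3 → queue [2, 8]
Visit 2 → queue [8]
Visit 8 → queue []

1 4 7 13 12 5 10 11 14 0 6 9 15 3 2 8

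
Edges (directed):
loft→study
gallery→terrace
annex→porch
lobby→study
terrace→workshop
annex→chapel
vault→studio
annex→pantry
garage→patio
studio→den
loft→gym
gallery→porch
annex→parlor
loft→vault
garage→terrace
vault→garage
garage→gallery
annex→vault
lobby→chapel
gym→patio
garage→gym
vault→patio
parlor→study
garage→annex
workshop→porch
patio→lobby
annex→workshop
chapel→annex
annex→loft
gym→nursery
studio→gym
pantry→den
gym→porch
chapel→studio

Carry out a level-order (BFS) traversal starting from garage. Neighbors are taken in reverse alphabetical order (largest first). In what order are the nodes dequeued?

garage, terrace, patio, gym, gallery, annex, workshop, lobby, porch, nursery, vault, parlor, pantry, loft, chapel, study, studio, den

Visit garage; enqueue terrace, patio, gym, gallery, annex → queue [terrace, patio, gym, gallery, annex]
Visit terrace; enqueue workshop → queue [patio, gym, gallery, annex, workshop]
Visit patio; enqueue lobby → queue [gym, gallery, annex, workshop, lobby]
Visit gym; enqueue porch, nursery → queue [gallery, annex, workshop, lobby, porch, nursery]
Visit gallery → queue [annex, workshop, lobby, porch, nursery]
Visit annex; enqueue vault, parlor, pantry, loft, chapel → queue [workshop, lobby, porch, nursery, vault, parlor, pantry, loft, chapel]
Visit workshop → queue [lobby, porch, nursery, vault, parlor, pantry, loft, chapel]
Visit lobby; enqueue study → queue [porch, nursery, vault, parlor, pantry, loft, chapel, study]
Visit porch → queue [nursery, vault, parlor, pantry, loft, chapel, study]
Visit nursery → queue [vault, parlor, pantry, loft, chapel, study]
Visit vault; enqueue studio → queue [parlor, pantry, loft, chapel, study, studio]
Visit parlor → queue [pantry, loft, chapel, study, studio]
Visit pantry; enqueue den → queue [loft, chapel, study, studio, den]
Visit loft → queue [chapel, study, studio, den]
Visit chapel → queue [study, studio, den]
Visit study → queue [studio, den]
Visit studio → queue [den]
Visit den → queue []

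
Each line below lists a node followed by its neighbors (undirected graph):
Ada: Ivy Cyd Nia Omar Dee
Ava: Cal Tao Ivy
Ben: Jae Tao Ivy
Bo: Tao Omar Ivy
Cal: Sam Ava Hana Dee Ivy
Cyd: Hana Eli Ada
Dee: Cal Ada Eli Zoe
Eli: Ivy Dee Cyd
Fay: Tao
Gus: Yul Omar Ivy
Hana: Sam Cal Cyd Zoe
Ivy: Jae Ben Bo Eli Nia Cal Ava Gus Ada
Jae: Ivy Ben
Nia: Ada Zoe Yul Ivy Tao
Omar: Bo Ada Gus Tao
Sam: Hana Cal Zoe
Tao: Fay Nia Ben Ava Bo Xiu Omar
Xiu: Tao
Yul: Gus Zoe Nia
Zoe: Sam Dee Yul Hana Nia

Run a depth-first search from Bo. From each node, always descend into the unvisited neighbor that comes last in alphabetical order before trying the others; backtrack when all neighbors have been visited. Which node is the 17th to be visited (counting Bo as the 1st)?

Ava

Visit Bo
Bo → Tao
Tao → Xiu
Tao → Omar
Omar → Gus
Gus → Yul
Yul → Zoe
Zoe → Sam
Sam → Hana
Hana → Cyd
Cyd → Eli
Eli → Ivy
Ivy → Nia
Nia → Ada
Ada → Dee
Dee → Cal
Cal → Ava
Ivy → Jae
Jae → Ben
Tao → Fay

Visit order: Bo, Tao, Xiu, Omar, Gus, Yul, Zoe, Sam, Hana, Cyd, Eli, Ivy, Nia, Ada, Dee, Cal, Ava, Jae, Ben, Fay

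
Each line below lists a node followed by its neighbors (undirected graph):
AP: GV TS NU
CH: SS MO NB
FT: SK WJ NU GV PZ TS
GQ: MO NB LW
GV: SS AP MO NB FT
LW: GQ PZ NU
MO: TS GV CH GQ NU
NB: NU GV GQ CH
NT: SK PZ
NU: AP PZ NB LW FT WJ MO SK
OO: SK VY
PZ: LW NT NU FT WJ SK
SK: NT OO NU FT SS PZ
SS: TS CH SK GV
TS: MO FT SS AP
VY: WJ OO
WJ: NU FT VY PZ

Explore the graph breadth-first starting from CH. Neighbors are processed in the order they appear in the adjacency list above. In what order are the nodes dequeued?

CH -> SS -> MO -> NB -> TS -> SK -> GV -> GQ -> NU -> FT -> AP -> NT -> OO -> PZ -> LW -> WJ -> VY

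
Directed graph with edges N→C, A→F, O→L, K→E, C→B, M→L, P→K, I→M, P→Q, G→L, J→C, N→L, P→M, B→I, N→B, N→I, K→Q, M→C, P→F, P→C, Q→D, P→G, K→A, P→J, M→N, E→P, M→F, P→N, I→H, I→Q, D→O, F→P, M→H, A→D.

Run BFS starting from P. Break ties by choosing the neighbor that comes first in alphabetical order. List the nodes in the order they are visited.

P -> C -> F -> G -> J -> K -> M -> N -> Q -> B -> L -> A -> E -> H -> I -> D -> O

Visit P; enqueue C, F, G, J, K, M, N, Q → queue [C, F, G, J, K, M, N, Q]
Visit C; enqueue B → queue [F, G, J, K, M, N, Q, B]
Visit F → queue [G, J, K, M, N, Q, B]
Visit G; enqueue L → queue [J, K, M, N, Q, B, L]
Visit J → queue [K, M, N, Q, B, L]
Visit K; enqueue A, E → queue [M, N, Q, B, L, A, E]
Visit M; enqueue H → queue [N, Q, B, L, A, E, H]
Visit N; enqueue I → queue [Q, B, L, A, E, H, I]
Visit Q; enqueue D → queue [B, L, A, E, H, I, D]
Visit B → queue [L, A, E, H, I, D]
Visit L → queue [A, E, H, I, D]
Visit A → queue [E, H, I, D]
Visit E → queue [H, I, D]
Visit H → queue [I, D]
Visit I → queue [D]
Visit D; enqueue O → queue [O]
Visit O → queue []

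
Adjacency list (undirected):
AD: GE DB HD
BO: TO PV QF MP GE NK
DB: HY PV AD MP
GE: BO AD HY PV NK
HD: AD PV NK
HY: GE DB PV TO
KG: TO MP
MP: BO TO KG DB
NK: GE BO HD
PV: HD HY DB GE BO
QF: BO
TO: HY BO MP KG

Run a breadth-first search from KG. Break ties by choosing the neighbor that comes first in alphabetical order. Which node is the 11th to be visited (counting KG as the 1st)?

AD

Visit KG; enqueue MP, TO → queue [MP, TO]
Visit MP; enqueue BO, DB → queue [TO, BO, DB]
Visit TO; enqueue HY → queue [BO, DB, HY]
Visit BO; enqueue GE, NK, PV, QF → queue [DB, HY, GE, NK, PV, QF]
Visit DB; enqueue AD → queue [HY, GE, NK, PV, QF, AD]
Visit HY → queue [GE, NK, PV, QF, AD]
Visit GE → queue [NK, PV, QF, AD]
Visit NK; enqueue HD → queue [PV, QF, AD, HD]
Visit PV → queue [QF, AD, HD]
Visit QF → queue [AD, HD]
Visit AD → queue [HD]
Visit HD → queue []

Visit order: KG, MP, TO, BO, DB, HY, GE, NK, PV, QF, AD, HD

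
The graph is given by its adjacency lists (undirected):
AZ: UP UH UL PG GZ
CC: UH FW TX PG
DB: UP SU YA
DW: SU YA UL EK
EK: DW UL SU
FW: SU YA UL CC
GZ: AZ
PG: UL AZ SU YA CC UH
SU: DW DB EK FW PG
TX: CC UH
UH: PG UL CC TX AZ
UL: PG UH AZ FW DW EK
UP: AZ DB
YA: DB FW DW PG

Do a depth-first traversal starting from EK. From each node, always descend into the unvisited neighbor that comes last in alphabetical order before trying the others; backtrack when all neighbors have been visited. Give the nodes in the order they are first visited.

EK UL UH TX CC PG YA FW SU DW DB UP AZ GZ

Visit EK
EK → UL
UL → UH
UH → TX
TX → CC
CC → PG
PG → YA
YA → FW
FW → SU
SU → DW
SU → DB
DB → UP
UP → AZ
AZ → GZ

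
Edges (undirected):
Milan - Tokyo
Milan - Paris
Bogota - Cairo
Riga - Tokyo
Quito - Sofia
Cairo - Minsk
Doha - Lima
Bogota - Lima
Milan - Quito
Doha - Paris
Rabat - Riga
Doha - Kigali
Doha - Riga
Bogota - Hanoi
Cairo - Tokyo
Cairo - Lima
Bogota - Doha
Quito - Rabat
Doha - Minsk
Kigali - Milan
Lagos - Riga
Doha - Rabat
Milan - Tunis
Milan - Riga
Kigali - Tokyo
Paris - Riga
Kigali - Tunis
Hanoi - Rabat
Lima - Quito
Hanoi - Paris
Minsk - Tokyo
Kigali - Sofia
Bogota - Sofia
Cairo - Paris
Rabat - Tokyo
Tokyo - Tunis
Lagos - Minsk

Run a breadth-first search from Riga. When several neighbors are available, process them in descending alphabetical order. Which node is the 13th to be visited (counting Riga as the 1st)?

Visit Riga; enqueue Tokyo, Rabat, Paris, Milan, Lagos, Doha → queue [Tokyo, Rabat, Paris, Milan, Lagos, Doha]
Visit Tokyo; enqueue Tunis, Minsk, Kigali, Cairo → queue [Rabat, Paris, Milan, Lagos, Doha, Tunis, Minsk, Kigali, Cairo]
Visit Rabat; enqueue Quito, Hanoi → queue [Paris, Milan, Lagos, Doha, Tunis, Minsk, Kigali, Cairo, Quito, Hanoi]
Visit Paris → queue [Milan, Lagos, Doha, Tunis, Minsk, Kigali, Cairo, Quito, Hanoi]
Visit Milan → queue [Lagos, Doha, Tunis, Minsk, Kigali, Cairo, Quito, Hanoi]
Visit Lagos → queue [Doha, Tunis, Minsk, Kigali, Cairo, Quito, Hanoi]
Visit Doha; enqueue Lima, Bogota → queue [Tunis, Minsk, Kigali, Cairo, Quito, Hanoi, Lima, Bogota]
Visit Tunis → queue [Minsk, Kigali, Cairo, Quito, Hanoi, Lima, Bogota]
Visit Minsk → queue [Kigali, Cairo, Quito, Hanoi, Lima, Bogota]
Visit Kigali; enqueue Sofia → queue [Cairo, Quito, Hanoi, Lima, Bogota, Sofia]
Visit Cairo → queue [Quito, Hanoi, Lima, Bogota, Sofia]
Visit Quito → queue [Hanoi, Lima, Bogota, Sofia]
Visit Hanoi → queue [Lima, Bogota, Sofia]
Visit Lima → queue [Bogota, Sofia]
Visit Bogota → queue [Sofia]
Visit Sofia → queue []

Visit order: Riga, Tokyo, Rabat, Paris, Milan, Lagos, Doha, Tunis, Minsk, Kigali, Cairo, Quito, Hanoi, Lima, Bogota, Sofia

Hanoi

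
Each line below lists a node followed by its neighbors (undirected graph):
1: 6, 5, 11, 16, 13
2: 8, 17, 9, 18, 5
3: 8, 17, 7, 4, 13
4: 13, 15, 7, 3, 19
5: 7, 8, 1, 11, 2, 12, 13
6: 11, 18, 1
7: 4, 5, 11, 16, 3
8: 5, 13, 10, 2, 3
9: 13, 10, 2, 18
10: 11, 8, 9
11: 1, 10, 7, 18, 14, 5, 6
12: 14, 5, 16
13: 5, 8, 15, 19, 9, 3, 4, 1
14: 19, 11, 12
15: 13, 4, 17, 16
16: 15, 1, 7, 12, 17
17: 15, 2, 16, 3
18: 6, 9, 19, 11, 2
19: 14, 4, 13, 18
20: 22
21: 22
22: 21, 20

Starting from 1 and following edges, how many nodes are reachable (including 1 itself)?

19

BFS from 1 visits: 1, 6, 5, 11, 16, 13, 18, 7, 8, 2, 12, 10, 14, 15, 17, 19, 9, 3, 4
Reachable nodes: 19 of 22 total.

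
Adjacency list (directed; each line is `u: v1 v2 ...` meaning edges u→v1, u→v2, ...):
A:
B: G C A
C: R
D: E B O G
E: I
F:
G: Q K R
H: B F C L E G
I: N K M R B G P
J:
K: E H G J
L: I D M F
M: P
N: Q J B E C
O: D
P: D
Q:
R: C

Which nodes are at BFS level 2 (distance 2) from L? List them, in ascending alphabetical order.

B, E, G, K, N, O, P, R

Level 0: L
Level 1: D, F, I, M
Level 2: B, E, G, K, N, O, P, R
Level 3: A, C, H, J, Q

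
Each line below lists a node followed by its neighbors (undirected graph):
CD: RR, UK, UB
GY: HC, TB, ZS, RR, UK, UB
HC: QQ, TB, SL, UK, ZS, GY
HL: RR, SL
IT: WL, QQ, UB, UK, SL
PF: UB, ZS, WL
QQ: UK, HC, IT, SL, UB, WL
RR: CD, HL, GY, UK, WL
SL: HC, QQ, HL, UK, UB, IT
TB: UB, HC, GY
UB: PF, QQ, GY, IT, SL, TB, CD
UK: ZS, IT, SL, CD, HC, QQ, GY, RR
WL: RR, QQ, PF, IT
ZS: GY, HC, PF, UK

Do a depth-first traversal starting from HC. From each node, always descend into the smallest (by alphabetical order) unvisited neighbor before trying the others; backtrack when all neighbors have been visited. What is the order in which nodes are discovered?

Visit HC
HC → GY
GY → RR
RR → CD
CD → UB
UB → IT
IT → QQ
QQ → SL
SL → HL
SL → UK
UK → ZS
ZS → PF
PF → WL
UB → TB

HC, GY, RR, CD, UB, IT, QQ, SL, HL, UK, ZS, PF, WL, TB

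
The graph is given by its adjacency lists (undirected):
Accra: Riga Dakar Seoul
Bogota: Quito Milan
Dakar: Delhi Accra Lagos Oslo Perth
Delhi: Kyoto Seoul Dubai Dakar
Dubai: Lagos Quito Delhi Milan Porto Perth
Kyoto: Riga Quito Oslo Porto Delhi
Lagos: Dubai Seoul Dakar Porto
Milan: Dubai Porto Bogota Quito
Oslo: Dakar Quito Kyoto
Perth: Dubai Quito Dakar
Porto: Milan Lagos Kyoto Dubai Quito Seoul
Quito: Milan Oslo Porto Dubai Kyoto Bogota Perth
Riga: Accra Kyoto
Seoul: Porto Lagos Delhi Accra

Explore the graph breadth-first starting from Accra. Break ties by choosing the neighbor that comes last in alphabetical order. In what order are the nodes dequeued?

Visit Accra; enqueue Seoul, Riga, Dakar → queue [Seoul, Riga, Dakar]
Visit Seoul; enqueue Porto, Lagos, Delhi → queue [Riga, Dakar, Porto, Lagos, Delhi]
Visit Riga; enqueue Kyoto → queue [Dakar, Porto, Lagos, Delhi, Kyoto]
Visit Dakar; enqueue Perth, Oslo → queue [Porto, Lagos, Delhi, Kyoto, Perth, Oslo]
Visit Porto; enqueue Quito, Milan, Dubai → queue [Lagos, Delhi, Kyoto, Perth, Oslo, Quito, Milan, Dubai]
Visit Lagos → queue [Delhi, Kyoto, Perth, Oslo, Quito, Milan, Dubai]
Visit Delhi → queue [Kyoto, Perth, Oslo, Quito, Milan, Dubai]
Visit Kyoto → queue [Perth, Oslo, Quito, Milan, Dubai]
Visit Perth → queue [Oslo, Quito, Milan, Dubai]
Visit Oslo → queue [Quito, Milan, Dubai]
Visit Quito; enqueue Bogota → queue [Milan, Dubai, Bogota]
Visit Milan → queue [Dubai, Bogota]
Visit Dubai → queue [Bogota]
Visit Bogota → queue []

Accra -> Seoul -> Riga -> Dakar -> Porto -> Lagos -> Delhi -> Kyoto -> Perth -> Oslo -> Quito -> Milan -> Dubai -> Bogota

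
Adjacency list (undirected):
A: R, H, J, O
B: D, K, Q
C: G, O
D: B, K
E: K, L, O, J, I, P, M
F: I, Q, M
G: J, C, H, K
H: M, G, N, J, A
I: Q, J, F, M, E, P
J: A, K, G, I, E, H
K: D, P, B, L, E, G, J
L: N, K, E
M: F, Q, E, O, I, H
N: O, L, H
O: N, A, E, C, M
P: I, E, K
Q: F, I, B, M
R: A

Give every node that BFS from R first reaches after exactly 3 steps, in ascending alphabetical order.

C, E, G, I, K, M, N

Level 0: R
Level 1: A
Level 2: H, J, O
Level 3: C, E, G, I, K, M, N
Level 4: B, D, F, L, P, Q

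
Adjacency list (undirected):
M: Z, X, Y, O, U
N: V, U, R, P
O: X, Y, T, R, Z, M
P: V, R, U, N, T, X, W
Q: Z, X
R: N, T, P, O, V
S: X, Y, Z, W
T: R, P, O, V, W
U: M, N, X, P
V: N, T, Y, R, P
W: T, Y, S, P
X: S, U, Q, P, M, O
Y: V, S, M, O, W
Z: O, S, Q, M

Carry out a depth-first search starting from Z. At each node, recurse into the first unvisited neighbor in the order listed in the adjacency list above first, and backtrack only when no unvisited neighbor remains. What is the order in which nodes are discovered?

Visit Z
Z → O
O → X
X → S
S → Y
Y → V
V → N
N → U
U → M
U → P
P → R
R → T
T → W
X → Q

Z -> O -> X -> S -> Y -> V -> N -> U -> M -> P -> R -> T -> W -> Q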